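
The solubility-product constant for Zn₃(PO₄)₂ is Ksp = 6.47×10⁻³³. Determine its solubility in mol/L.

1.43×10⁻⁷ M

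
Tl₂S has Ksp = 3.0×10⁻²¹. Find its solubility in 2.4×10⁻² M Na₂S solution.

Tl₂S(s) ⇌ 2 Tl⁺(aq) + S²⁻(aq)
The solution already contains S²⁻ at 2.4×10⁻² M. Let s be the molar solubility of Tl₂S.
[S²⁻] ≈ 2.4×10⁻² M (common ion dominates); [Tl⁺] = 2s.
Ksp = [Tl⁺]^2[S²⁻] = (2s)^2(2.4×10⁻²)
(2s)^2 = 3.0×10⁻²¹ / (2.4×10⁻²) = 1.3×10⁻¹⁹
s = 1.8×10⁻¹⁰ M

1.8×10⁻¹⁰ M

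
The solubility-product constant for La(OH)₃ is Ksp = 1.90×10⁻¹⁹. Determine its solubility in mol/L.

La(OH)₃(s) ⇌ La³⁺(aq) + 3 OH⁻(aq)
If s mol/L of La(OH)₃ dissolves, [La³⁺] = s and [OH⁻] = 3s.
Ksp = [La³⁺][OH⁻]^3 = s · (3s)^3 = 27s^4
27s^4 = 1.90×10⁻¹⁹  ⇒  s^4 = 7.04×10⁻²¹
s = 9.16×10⁻⁶ mol L⁻¹

9.16×10⁻⁶ M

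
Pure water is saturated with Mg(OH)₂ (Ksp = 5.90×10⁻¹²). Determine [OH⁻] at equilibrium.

2.28×10⁻⁴ M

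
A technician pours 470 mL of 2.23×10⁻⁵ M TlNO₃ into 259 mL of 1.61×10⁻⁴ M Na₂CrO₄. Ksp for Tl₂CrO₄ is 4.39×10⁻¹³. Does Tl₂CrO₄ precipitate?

No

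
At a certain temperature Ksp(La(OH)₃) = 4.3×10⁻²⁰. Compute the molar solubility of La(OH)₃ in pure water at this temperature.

6.3×10⁻⁶ M

La(OH)₃(s) ⇌ La³⁺(aq) + 3 OH⁻(aq)
Call the molar solubility s, so that [La³⁺] = s and [OH⁻] = 3s.
Ksp = [La³⁺][OH⁻]^3 = s · (3s)^3 = 27s^4
27s^4 = 4.3×10⁻²⁰  ⇒  s^4 = 1.6×10⁻²¹
s = (1.6×10⁻²¹)^(1/4) = 6.3×10⁻⁶ mol/L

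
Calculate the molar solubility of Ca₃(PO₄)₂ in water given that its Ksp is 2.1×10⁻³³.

1.1×10⁻⁷ M

Ca₃(PO₄)₂(s) ⇌ 3 Ca²⁺(aq) + 2 PO₄³⁻(aq)
For each mole of Ca₃(PO₄)₂ that dissolves per liter, [Ca²⁺] = 3s and [PO₄³⁻] = 2s; let s denote this solubility.
Ksp = [Ca²⁺]^3[PO₄³⁻]^2 = (3s)^3 · (2s)^2 = 108s^5
108s^5 = 2.1×10⁻³³  ⇒  s^5 = 1.9×10⁻³⁵
s = (1.9×10⁻³⁵)^(1/5) = 1.1×10⁻⁷ M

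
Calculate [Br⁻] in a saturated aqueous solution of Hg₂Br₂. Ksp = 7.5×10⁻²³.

Hg₂Br₂(s) ⇌ Hg₂²⁺(aq) + 2 Br⁻(aq)
For each mole of Hg₂Br₂ that dissolves per liter, [Hg₂²⁺] = s and [Br⁻] = 2s; let s denote this solubility.
Ksp = [Hg₂²⁺][Br⁻]^2 = s · (2s)^2 = 4s^3 = 7.5×10⁻²³
s = 2.7×10⁻⁸ mol/L
[Br⁻] = 2s = 5.3×10⁻⁸ mol/L

5.3×10⁻⁸ M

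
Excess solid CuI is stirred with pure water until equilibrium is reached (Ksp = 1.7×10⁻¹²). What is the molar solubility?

1.3×10⁻⁶ M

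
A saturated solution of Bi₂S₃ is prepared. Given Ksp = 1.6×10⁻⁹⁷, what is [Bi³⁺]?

3.4×10⁻²⁰ M

Bi₂S₃(s) ⇌ 2 Bi³⁺(aq) + 3 S²⁻(aq)
With molar solubility s: [Bi³⁺] = 2s, [S²⁻] = 3s.
Ksp = [Bi³⁺]^2[S²⁻]^3 = (2s)^2 · (3s)^3 = 108s^5 = 1.6×10⁻⁹⁷
s = 1.7×10⁻²⁰ M
[Bi³⁺] = 2s = 3.4×10⁻²⁰ M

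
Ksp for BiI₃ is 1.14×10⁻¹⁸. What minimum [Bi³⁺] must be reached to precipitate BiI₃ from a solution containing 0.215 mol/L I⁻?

1.15×10⁻¹⁶ M

The threshold for precipitation is Q = Ksp.
BiI₃(s) ⇌ Bi³⁺(aq) + 3 I⁻(aq)
Ksp = [Bi³⁺][I⁻]^3 = [Bi³⁺](0.215)^3
[Bi³⁺] = 1.14×10⁻¹⁸ / (0.215)^3 = 1.15×10⁻¹⁶
[Bi³⁺] = 1.15×10⁻¹⁶ mol/L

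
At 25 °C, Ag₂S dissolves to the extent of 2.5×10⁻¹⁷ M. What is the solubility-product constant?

Ksp = 6.3×10⁻⁵⁰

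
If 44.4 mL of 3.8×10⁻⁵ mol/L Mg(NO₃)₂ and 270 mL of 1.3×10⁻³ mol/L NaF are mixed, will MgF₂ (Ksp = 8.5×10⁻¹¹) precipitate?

No

Total volume after mixing = 44.4 + 270 = 314.4 mL.
[Mg²⁺] = (3.8×10⁻⁵)(44.4)/314.4 = 5.4×10⁻⁶ mol/L
[F⁻] = (1.3×10⁻³)(270)/314.4 = 1.1×10⁻³ mol/L
Q = [Mg²⁺][F⁻]^2 = 6.7×10⁻¹²
Since Q (6.7×10⁻¹²) is less than Ksp (8.5×10⁻¹¹), no MgF₂ precipitates.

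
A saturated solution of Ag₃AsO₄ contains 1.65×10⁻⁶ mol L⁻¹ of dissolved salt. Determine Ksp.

Ag₃AsO₄(s) ⇌ 3 Ag⁺(aq) + AsO₄³⁻(aq)
Let s be the molar solubility. Then [Ag⁺] = 3s and [AsO₄³⁻] = s.
Ksp = [Ag⁺]^3[AsO₄³⁻] = (3s)^3 · s = 27s^4
Ksp = 27 × (1.65×10⁻⁶)^4 = 2.00×10⁻²²

Ksp = 2.00×10⁻²²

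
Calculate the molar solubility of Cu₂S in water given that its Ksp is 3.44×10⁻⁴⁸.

9.51×10⁻¹⁷ M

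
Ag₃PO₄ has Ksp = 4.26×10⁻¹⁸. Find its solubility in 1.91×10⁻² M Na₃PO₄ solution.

Ag₃PO₄(s) ⇌ 3 Ag⁺(aq) + PO₄³⁻(aq)
The solution already contains PO₄³⁻ at 1.91×10⁻² M. Let s be the molar solubility of Ag₃PO₄.
[PO₄³⁻] ≈ 1.91×10⁻² M (common ion dominates); [Ag⁺] = 3s.
Ksp = [Ag⁺]^3[PO₄³⁻] = (3s)^3(1.91×10⁻²)
(3s)^3 = 4.26×10⁻¹⁸ / (1.91×10⁻²) = 2.23×10⁻¹⁶
s = 2.02×10⁻⁶ M

2.02×10⁻⁶ M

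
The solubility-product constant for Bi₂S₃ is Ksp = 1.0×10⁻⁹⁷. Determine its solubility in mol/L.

1.6×10⁻²⁰ M

Bi₂S₃(s) ⇌ 2 Bi³⁺(aq) + 3 S²⁻(aq)
Call the molar solubility s, so that [Bi³⁺] = 2s and [S²⁻] = 3s.
Ksp = [Bi³⁺]^2[S²⁻]^3 = (2s)^2 · (3s)^3 = 108s^5
108s^5 = 1.0×10⁻⁹⁷  ⇒  s^5 = 9.3×10⁻¹⁰⁰
s = 1.6×10⁻²⁰ mol L⁻¹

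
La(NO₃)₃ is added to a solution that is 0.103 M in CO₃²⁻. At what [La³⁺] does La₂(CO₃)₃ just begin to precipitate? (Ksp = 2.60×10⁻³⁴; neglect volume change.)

Each salt precipitates once Q = Ksp for that salt.
La₂(CO₃)₃(s) ⇌ 2 La³⁺(aq) + 3 CO₃²⁻(aq)
Ksp = [La³⁺]^2[CO₃²⁻]^3 = [La³⁺]^2(0.103)^3
[La³⁺]^2 = 2.60×10⁻³⁴ / (0.103)^3 = 2.38×10⁻³¹
[La³⁺] = 4.88×10⁻¹⁶ M

4.88×10⁻¹⁶ M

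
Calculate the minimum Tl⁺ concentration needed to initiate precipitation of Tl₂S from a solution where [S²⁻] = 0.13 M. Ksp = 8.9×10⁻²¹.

Each salt precipitates once Q = Ksp for that salt.
Tl₂S(s) ⇌ 2 Tl⁺(aq) + S²⁻(aq)
Ksp = [Tl⁺]^2[S²⁻] = [Tl⁺]^2(0.13)
[Tl⁺]^2 = 8.9×10⁻²¹ / (0.13) = 6.8×10⁻²⁰
[Tl⁺] = 2.6×10⁻¹⁰ M

2.6×10⁻¹⁰ M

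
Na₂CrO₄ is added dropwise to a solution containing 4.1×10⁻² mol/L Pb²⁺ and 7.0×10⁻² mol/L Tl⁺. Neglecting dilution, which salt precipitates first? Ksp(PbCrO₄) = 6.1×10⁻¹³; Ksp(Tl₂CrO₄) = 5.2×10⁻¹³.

The threshold for precipitation is Q = Ksp.
For PbCrO₄: [CrO₄²⁻] = (Ksp/[Pb²⁺]) = 1.5×10⁻¹¹ mol/L
For Tl₂CrO₄: [CrO₄²⁻] = (Ksp/[Tl⁺]^2) = 1.1×10⁻¹⁰ mol/L
Since PbCrO₄ needs less CrO₄²⁻ to reach saturation, it precipitates first.

PbCrO₄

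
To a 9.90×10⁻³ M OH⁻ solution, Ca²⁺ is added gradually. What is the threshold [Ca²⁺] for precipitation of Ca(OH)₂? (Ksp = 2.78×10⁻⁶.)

2.84×10⁻² M

Each salt precipitates once Q = Ksp for that salt.
Ca(OH)₂(s) ⇌ Ca²⁺(aq) + 2 OH⁻(aq)
Ksp = [Ca²⁺][OH⁻]^2 = [Ca²⁺](9.90×10⁻³)^2
[Ca²⁺] = 2.78×10⁻⁶ / (9.90×10⁻³)^2 = 2.84×10⁻²
[Ca²⁺] = 2.84×10⁻² M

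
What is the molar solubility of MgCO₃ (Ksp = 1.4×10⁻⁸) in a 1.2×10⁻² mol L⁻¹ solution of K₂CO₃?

MgCO₃(s) ⇌ Mg²⁺(aq) + CO₃²⁻(aq)
With CO₃²⁻ already at 1.2×10⁻² mol L⁻¹ and s small, take [CO₃²⁻] ≈ 1.2×10⁻² mol L⁻¹ and [Mg²⁺] = s.
Ksp = [Mg²⁺][CO₃²⁻] = s(1.2×10⁻²)
s = 1.4×10⁻⁸ / (1.2×10⁻²) = 1.2×10⁻⁶
s = 1.2×10⁻⁶ mol L⁻¹

1.2×10⁻⁶ M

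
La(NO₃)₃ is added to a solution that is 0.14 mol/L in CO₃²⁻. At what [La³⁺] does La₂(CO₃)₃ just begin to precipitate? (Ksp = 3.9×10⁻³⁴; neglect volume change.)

Precipitation begins when Q = Ksp.
La₂(CO₃)₃(s) ⇌ 2 La³⁺(aq) + 3 CO₃²⁻(aq)
Ksp = [La³⁺]^2[CO₃²⁻]^3 = [La³⁺]^2(0.14)^3
[La³⁺]^2 = 3.9×10⁻³⁴ / (0.14)^3 = 1.4×10⁻³¹
[La³⁺] = 3.8×10⁻¹⁶ mol/L

3.8×10⁻¹⁶ M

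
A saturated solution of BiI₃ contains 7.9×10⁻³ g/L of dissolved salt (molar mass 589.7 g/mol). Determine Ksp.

Molar solubility s = (7.9×10⁻³ g/L) / (589.7 g/mol) = 1.340×10⁻⁵ mol/L
BiI₃(s) ⇌ Bi³⁺(aq) + 3 I⁻(aq)
Let s be the molar solubility. Then [Bi³⁺] = s and [I⁻] = 3s.
Ksp = [Bi³⁺][I⁻]^3 = s · (3s)^3 = 27s^4
Ksp = 27 × (1.340×10⁻⁵)^4 = 8.7×10⁻¹⁹

Ksp = 8.7×10⁻¹⁹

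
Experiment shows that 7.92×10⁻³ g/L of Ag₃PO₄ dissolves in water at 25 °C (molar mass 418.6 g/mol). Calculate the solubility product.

Ksp = 3.46×10⁻¹⁸

Convert to molarity: s = 7.92×10⁻³ / 418.6 = 1.8920×10⁻⁵ mol/L
Ag₃PO₄(s) ⇌ 3 Ag⁺(aq) + PO₄³⁻(aq)
Let s be the molar solubility. Then [Ag⁺] = 3s and [PO₄³⁻] = s.
Ksp = [Ag⁺]^3[PO₄³⁻] = (3s)^3 · s = 27s^4
Ksp = 27 × (1.8920×10⁻⁵)^4 = 3.46×10⁻¹⁸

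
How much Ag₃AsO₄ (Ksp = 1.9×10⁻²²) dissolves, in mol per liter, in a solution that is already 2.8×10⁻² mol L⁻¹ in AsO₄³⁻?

6.3×10⁻⁸ M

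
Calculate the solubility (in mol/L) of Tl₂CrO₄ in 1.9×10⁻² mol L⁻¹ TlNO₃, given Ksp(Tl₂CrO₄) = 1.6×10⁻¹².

4.4×10⁻⁹ M

Tl₂CrO₄(s) ⇌ 2 Tl⁺(aq) + CrO₄²⁻(aq)
Tl⁺ is already present at 1.9×10⁻² mol L⁻¹. If s mol/L of Tl₂CrO₄ dissolves, [CrO₄²⁻] = s while [Tl⁺] ≈ 1.9×10⁻² mol L⁻¹.
Ksp = [Tl⁺]^2[CrO₄²⁻] = (1.9×10⁻²)^2s
s = 1.6×10⁻¹² / (1.9×10⁻²)^2 = 4.4×10⁻⁹
s = 4.4×10⁻⁹ mol L⁻¹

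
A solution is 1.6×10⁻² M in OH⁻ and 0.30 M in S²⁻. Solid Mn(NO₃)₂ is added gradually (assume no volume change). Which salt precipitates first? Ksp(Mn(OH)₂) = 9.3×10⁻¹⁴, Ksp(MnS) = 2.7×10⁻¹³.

MnS

The threshold for precipitation is Q = Ksp.
For Mn(OH)₂: [Mn²⁺] = (Ksp/[OH⁻]^2) = 3.6×10⁻¹⁰ M
For MnS: [Mn²⁺] = (Ksp/[S²⁻]) = 9.0×10⁻¹³ M
The smaller threshold [Mn²⁺] is reached first, so MnS precipitates first.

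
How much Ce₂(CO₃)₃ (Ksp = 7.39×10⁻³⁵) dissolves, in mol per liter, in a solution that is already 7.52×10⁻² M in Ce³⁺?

Ce₂(CO₃)₃(s) ⇌ 2 Ce³⁺(aq) + 3 CO₃²⁻(aq)
Ce³⁺ is already present at 7.52×10⁻² M. If s mol/L of Ce₂(CO₃)₃ dissolves, [CO₃²⁻] = 3s while [Ce³⁺] ≈ 7.52×10⁻² M.
Ksp = [Ce³⁺]^2[CO₃²⁻]^3 = (7.52×10⁻²)^2(3s)^3
(3s)^3 = 7.39×10⁻³⁵ / (7.52×10⁻²)^2 = 1.31×10⁻³²
s = 7.85×10⁻¹² M

7.85×10⁻¹² M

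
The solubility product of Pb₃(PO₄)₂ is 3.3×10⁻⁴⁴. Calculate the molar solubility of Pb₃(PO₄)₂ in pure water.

7.9×10⁻¹⁰ M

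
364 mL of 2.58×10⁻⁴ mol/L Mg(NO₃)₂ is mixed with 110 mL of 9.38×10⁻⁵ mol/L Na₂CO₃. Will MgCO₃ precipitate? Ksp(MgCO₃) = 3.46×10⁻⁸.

The combined volume is 474 mL.
[Mg²⁺] = (2.58×10⁻⁴)(364)/474 = 1.98×10⁻⁴ mol/L
[CO₃²⁻] = (9.38×10⁻⁵)(110)/474 = 2.18×10⁻⁵ mol/L
Q = [Mg²⁺][CO₃²⁻] = 4.31×10⁻⁹
Q < Ksp (4.31×10⁻⁹ vs 3.46×10⁻⁸); the solution remains unsaturated and no precipitate forms.

No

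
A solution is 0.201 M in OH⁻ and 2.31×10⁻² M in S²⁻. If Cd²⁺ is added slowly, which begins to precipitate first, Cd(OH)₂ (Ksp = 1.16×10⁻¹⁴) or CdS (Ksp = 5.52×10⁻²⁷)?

Each salt precipitates once Q = Ksp for that salt.
For Cd(OH)₂: [Cd²⁺] = (Ksp/[OH⁻]^2) = 2.87×10⁻¹³ M
For CdS: [Cd²⁺] = (Ksp/[S²⁻]) = 2.39×10⁻²⁵ M
CdS requires the lower [Cd²⁺], so it precipitates first.

CdS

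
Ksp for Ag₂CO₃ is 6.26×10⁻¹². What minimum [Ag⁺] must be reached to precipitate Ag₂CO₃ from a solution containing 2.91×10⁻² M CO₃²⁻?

1.47×10⁻⁵ M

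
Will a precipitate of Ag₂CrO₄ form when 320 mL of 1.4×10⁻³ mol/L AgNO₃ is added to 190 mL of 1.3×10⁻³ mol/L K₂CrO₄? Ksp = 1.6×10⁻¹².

Yes

The combined volume is 510 mL.
[Ag⁺] = (1.4×10⁻³)(320)/510 = 8.8×10⁻⁴ mol/L
[CrO₄²⁻] = (1.3×10⁻³)(190)/510 = 4.8×10⁻⁴ mol/L
Q = [Ag⁺]^2[CrO₄²⁻] = 3.7×10⁻¹⁰
Since Q (3.7×10⁻¹⁰) exceeds Ksp (1.6×10⁻¹²), Ag₂CrO₄ will precipitate.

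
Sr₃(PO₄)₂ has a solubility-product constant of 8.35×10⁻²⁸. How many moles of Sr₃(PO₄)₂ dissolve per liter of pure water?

1.51×10⁻⁶ M

Sr₃(PO₄)₂(s) ⇌ 3 Sr²⁺(aq) + 2 PO₄³⁻(aq)
Call the molar solubility s, so that [Sr²⁺] = 3s and [PO₄³⁻] = 2s.
Ksp = [Sr²⁺]^3[PO₄³⁻]^2 = (3s)^3 · (2s)^2 = 108s^5
108s^5 = 8.35×10⁻²⁸  ⇒  s^5 = 7.73×10⁻³⁰
Taking the 5th root, s = 1.51×10⁻⁶ M.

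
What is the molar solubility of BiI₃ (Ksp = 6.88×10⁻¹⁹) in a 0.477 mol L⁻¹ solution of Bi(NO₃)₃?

3.77×10⁻⁷ M

BiI₃(s) ⇌ Bi³⁺(aq) + 3 I⁻(aq)
With Bi³⁺ already at 0.477 mol L⁻¹ and s small, take [Bi³⁺] ≈ 0.477 mol L⁻¹ and [I⁻] = 3s.
Ksp = [Bi³⁺][I⁻]^3 = (0.477)(3s)^3
(3s)^3 = 6.88×10⁻¹⁹ / (0.477) = 1.44×10⁻¹⁸
s = 3.77×10⁻⁷ mol L⁻¹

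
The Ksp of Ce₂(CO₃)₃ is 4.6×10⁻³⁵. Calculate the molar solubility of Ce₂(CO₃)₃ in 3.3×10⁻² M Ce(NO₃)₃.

Ce₂(CO₃)₃(s) ⇌ 2 Ce³⁺(aq) + 3 CO₃²⁻(aq)
Let s be the solubility of Ce₂(CO₃)₃ here. The common ion gives [Ce³⁺] ≈ 3.3×10⁻² M, and [CO₃²⁻] = 3s.
Ksp = [Ce³⁺]^2[CO₃²⁻]^3 = (3.3×10⁻²)^2(3s)^3
(3s)^3 = 4.6×10⁻³⁵ / (3.3×10⁻²)^2 = 4.2×10⁻³²
s = 1.2×10⁻¹¹ M

1.2×10⁻¹¹ M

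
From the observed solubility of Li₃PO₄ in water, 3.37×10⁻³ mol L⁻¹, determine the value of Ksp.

Ksp = 3.48×10⁻⁹

Li₃PO₄(s) ⇌ 3 Li⁺(aq) + PO₄³⁻(aq)
With molar solubility s: [Li⁺] = 3s, [PO₄³⁻] = s.
Ksp = [Li⁺]^3[PO₄³⁻] = (3s)^3 · s = 27s^4
Ksp = 27 × (3.37×10⁻³)^4 = 3.48×10⁻⁹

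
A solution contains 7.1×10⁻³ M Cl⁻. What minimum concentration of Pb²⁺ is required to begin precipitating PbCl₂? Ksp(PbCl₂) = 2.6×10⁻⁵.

0.52 M

A salt starts to precipitate once the ion product Q reaches its Ksp.
PbCl₂(s) ⇌ Pb²⁺(aq) + 2 Cl⁻(aq)
Ksp = [Pb²⁺][Cl⁻]^2 = [Pb²⁺](7.1×10⁻³)^2
[Pb²⁺] = 2.6×10⁻⁵ / (7.1×10⁻³)^2 = 0.52
[Pb²⁺] = 0.52 M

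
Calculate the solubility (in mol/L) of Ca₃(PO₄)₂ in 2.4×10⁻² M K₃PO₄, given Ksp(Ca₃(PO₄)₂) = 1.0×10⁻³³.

Ca₃(PO₄)₂(s) ⇌ 3 Ca²⁺(aq) + 2 PO₄³⁻(aq)
With PO₄³⁻ already at 2.4×10⁻² M and s small, take [PO₄³⁻] ≈ 2.4×10⁻² M and [Ca²⁺] = 3s.
Ksp = [Ca²⁺]^3[PO₄³⁻]^2 = (3s)^3(2.4×10⁻²)^2
(3s)^3 = 1.0×10⁻³³ / (2.4×10⁻²)^2 = 1.7×10⁻³⁰
s = 4.0×10⁻¹¹ M

4.0×10⁻¹¹ M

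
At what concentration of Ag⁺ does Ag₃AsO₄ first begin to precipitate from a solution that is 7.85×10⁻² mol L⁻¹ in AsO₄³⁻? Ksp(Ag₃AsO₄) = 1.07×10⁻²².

1.11×10⁻⁷ M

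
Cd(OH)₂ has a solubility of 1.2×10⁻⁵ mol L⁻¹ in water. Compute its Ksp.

Cd(OH)₂(s) ⇌ Cd²⁺(aq) + 2 OH⁻(aq)
Let s be the molar solubility. Then [Cd²⁺] = s and [OH⁻] = 2s.
Ksp = [Cd²⁺][OH⁻]^2 = s · (2s)^2 = 4s^3
Ksp = 4 × (1.2×10⁻⁵)^3 = 6.9×10⁻¹⁵

Ksp = 6.9×10⁻¹⁵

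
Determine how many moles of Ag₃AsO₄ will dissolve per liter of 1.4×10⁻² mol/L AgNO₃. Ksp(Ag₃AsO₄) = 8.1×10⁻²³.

Ag₃AsO₄(s) ⇌ 3 Ag⁺(aq) + AsO₄³⁻(aq)
With Ag⁺ already at 1.4×10⁻² mol/L and s small, take [Ag⁺] ≈ 1.4×10⁻² mol/L and [AsO₄³⁻] = s.
Ksp = [Ag⁺]^3[AsO₄³⁻] = (1.4×10⁻²)^3s
s = 8.1×10⁻²³ / (1.4×10⁻²)^3 = 3.0×10⁻¹⁷
s = 3.0×10⁻¹⁷ mol/L

3.0×10⁻¹⁷ M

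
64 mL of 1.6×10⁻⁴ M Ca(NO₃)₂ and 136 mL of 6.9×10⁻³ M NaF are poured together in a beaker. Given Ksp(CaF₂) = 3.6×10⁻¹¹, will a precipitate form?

Yes

After mixing, V = 64 mL + 136 mL = 200 mL.
[Ca²⁺] = (1.6×10⁻⁴)(64)/200 = 5.1×10⁻⁵ M
[F⁻] = (6.9×10⁻³)(136)/200 = 4.7×10⁻³ M
Q = [Ca²⁺][F⁻]^2 = 1.1×10⁻⁹
Because Q > Ksp (1.1×10⁻⁹ vs 3.6×10⁻¹¹), a precipitate of CaF₂ forms.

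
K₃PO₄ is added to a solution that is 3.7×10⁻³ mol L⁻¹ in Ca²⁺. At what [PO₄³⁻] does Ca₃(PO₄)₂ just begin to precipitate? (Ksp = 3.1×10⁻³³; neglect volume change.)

2.5×10⁻¹³ M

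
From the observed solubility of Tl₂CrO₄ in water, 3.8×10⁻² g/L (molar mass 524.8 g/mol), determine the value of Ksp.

Ksp = 1.5×10⁻¹²

Molar solubility s = (3.8×10⁻² g/L) / (524.8 g/mol) = 7.241×10⁻⁵ mol/L
Tl₂CrO₄(s) ⇌ 2 Tl⁺(aq) + CrO₄²⁻(aq)
If s mol/L of Tl₂CrO₄ dissolves, [Tl⁺] = 2s and [CrO₄²⁻] = s.
Ksp = [Tl⁺]^2[CrO₄²⁻] = (2s)^2 · s = 4s^3
Ksp = 4 × (7.241×10⁻⁵)^3 = 1.5×10⁻¹²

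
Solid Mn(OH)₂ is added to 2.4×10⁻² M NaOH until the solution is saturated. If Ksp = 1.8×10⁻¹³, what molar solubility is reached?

Mn(OH)₂(s) ⇌ Mn²⁺(aq) + 2 OH⁻(aq)
The solution already contains OH⁻ at 2.4×10⁻² M. Let s be the molar solubility of Mn(OH)₂.
[OH⁻] ≈ 2.4×10⁻² M (common ion dominates); [Mn²⁺] = s.
Ksp = [Mn²⁺][OH⁻]^2 = s(2.4×10⁻²)^2
s = 1.8×10⁻¹³ / (2.4×10⁻²)^2 = 3.1×10⁻¹⁰
s = 3.1×10⁻¹⁰ M

3.1×10⁻¹⁰ M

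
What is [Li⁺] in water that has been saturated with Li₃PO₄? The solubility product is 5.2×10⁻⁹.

Li₃PO₄(s) ⇌ 3 Li⁺(aq) + PO₄³⁻(aq)
With molar solubility s: [Li⁺] = 3s, [PO₄³⁻] = s.
Ksp = [Li⁺]^3[PO₄³⁻] = (3s)^3 · s = 27s^4 = 5.2×10⁻⁹
s = 3.7×10⁻³ M
[Li⁺] = 3s = 1.1×10⁻² M

1.1×10⁻² M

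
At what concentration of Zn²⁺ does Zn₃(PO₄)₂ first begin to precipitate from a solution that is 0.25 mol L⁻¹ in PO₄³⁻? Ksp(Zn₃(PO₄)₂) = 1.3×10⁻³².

The threshold for precipitation is Q = Ksp.
Zn₃(PO₄)₂(s) ⇌ 3 Zn²⁺(aq) + 2 PO₄³⁻(aq)
Ksp = [Zn²⁺]^3[PO₄³⁻]^2 = [Zn²⁺]^3(0.25)^2
[Zn²⁺]^3 = 1.3×10⁻³² / (0.25)^2 = 2.1×10⁻³¹
[Zn²⁺] = 5.9×10⁻¹¹ mol L⁻¹

5.9×10⁻¹¹ M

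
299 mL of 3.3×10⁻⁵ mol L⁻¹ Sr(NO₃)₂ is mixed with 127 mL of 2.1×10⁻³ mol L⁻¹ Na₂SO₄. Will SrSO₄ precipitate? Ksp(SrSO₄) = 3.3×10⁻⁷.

No

Total volume after mixing = 299 + 127 = 426 mL.
[Sr²⁺] = (3.3×10⁻⁵)(299)/426 = 2.3×10⁻⁵ mol L⁻¹
[SO₄²⁻] = (2.1×10⁻³)(127)/426 = 6.3×10⁻⁴ mol L⁻¹
Q = [Sr²⁺][SO₄²⁻] = 1.5×10⁻⁸
Since Q (1.5×10⁻⁸) is less than Ksp (3.3×10⁻⁷), no SrSO₄ precipitates.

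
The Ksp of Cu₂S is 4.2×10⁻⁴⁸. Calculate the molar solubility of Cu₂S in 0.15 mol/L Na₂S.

2.6×10⁻²⁴ M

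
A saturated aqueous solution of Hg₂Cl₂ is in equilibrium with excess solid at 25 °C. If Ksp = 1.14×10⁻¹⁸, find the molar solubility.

6.58×10⁻⁷ M

Hg₂Cl₂(s) ⇌ Hg₂²⁺(aq) + 2 Cl⁻(aq)
If s mol/L of Hg₂Cl₂ dissolves, [Hg₂²⁺] = s and [Cl⁻] = 2s.
Ksp = [Hg₂²⁺][Cl⁻]^2 = s · (2s)^2 = 4s^3
4s^3 = 1.14×10⁻¹⁸  ⇒  s^3 = 2.85×10⁻¹⁹
Taking the 3rd root, s = 6.58×10⁻⁷ mol/L.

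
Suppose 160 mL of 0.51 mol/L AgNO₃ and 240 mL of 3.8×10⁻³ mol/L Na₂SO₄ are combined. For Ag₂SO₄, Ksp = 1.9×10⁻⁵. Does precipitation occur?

Yes

After mixing, V = 160 mL + 240 mL = 400 mL.
[Ag⁺] = (0.51)(160)/400 = 0.20 mol/L
[SO₄²⁻] = (3.8×10⁻³)(240)/400 = 2.3×10⁻³ mol/L
Q = [Ag⁺]^2[SO₄²⁻] = 9.5×10⁻⁵
Because Q > Ksp (9.5×10⁻⁵ vs 1.9×10⁻⁵), a precipitate of Ag₂SO₄ forms.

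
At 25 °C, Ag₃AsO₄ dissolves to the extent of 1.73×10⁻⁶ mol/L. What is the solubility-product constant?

Ksp = 2.42×10⁻²²

Ag₃AsO₄(s) ⇌ 3 Ag⁺(aq) + AsO₄³⁻(aq)
With molar solubility s: [Ag⁺] = 3s, [AsO₄³⁻] = s.
Ksp = [Ag⁺]^3[AsO₄³⁻] = (3s)^3 · s = 27s^4
Ksp = 27 × (1.73×10⁻⁶)^4 = 2.42×10⁻²²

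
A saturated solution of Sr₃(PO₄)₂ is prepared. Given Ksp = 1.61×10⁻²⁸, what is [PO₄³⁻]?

2.17×10⁻⁶ M

Sr₃(PO₄)₂(s) ⇌ 3 Sr²⁺(aq) + 2 PO₄³⁻(aq)
Let s be the molar solubility. Then [Sr²⁺] = 3s and [PO₄³⁻] = 2s.
Ksp = [Sr²⁺]^3[PO₄³⁻]^2 = (3s)^3 · (2s)^2 = 108s^5 = 1.61×10⁻²⁸
s = 1.08×10⁻⁶ mol/L
[PO₄³⁻] = 2s = 2.17×10⁻⁶ mol/L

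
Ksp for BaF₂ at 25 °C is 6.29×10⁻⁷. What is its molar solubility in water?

5.40×10⁻³ M

BaF₂(s) ⇌ Ba²⁺(aq) + 2 F⁻(aq)
If s mol/L of BaF₂ dissolves, [Ba²⁺] = s and [F⁻] = 2s.
Ksp = [Ba²⁺][F⁻]^2 = s · (2s)^2 = 4s^3
4s^3 = 6.29×10⁻⁷  ⇒  s^3 = 1.57×10⁻⁷
s = (1.57×10⁻⁷)^(1/3) = 5.40×10⁻³ M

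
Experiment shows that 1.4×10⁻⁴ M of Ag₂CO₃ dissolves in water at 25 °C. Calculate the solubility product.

Ksp = 1.1×10⁻¹¹

Ag₂CO₃(s) ⇌ 2 Ag⁺(aq) + CO₃²⁻(aq)
Call the molar solubility s, so that [Ag⁺] = 2s and [CO₃²⁻] = s.
Ksp = [Ag⁺]^2[CO₃²⁻] = (2s)^2 · s = 4s^3
Ksp = 4 × (1.4×10⁻⁴)^3 = 1.1×10⁻¹¹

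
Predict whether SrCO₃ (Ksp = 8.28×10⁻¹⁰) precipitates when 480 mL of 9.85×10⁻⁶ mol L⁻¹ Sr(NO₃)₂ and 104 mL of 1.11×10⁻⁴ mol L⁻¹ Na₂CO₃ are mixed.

No

Total volume after mixing = 480 + 104 = 584 mL.
[Sr²⁺] = (9.85×10⁻⁶)(480)/584 = 8.10×10⁻⁶ mol L⁻¹
[CO₃²⁻] = (1.11×10⁻⁴)(104)/584 = 1.98×10⁻⁵ mol L⁻¹
Q = [Sr²⁺][CO₃²⁻] = 1.60×10⁻¹⁰
Since Q (1.60×10⁻¹⁰) is less than Ksp (8.28×10⁻¹⁰), no SrCO₃ precipitates.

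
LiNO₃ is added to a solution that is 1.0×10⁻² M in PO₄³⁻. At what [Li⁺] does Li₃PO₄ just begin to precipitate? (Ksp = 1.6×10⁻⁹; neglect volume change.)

5.4×10⁻³ M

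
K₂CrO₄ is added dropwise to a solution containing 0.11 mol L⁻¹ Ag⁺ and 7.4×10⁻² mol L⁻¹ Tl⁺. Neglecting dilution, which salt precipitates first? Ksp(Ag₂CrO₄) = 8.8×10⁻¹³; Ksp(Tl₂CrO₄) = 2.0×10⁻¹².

Precipitation of each salt begins when its ion product equals Ksp.
For Ag₂CrO₄: [CrO₄²⁻] = (Ksp/[Ag⁺]^2) = 7.3×10⁻¹¹ mol L⁻¹
For Tl₂CrO₄: [CrO₄²⁻] = (Ksp/[Tl⁺]^2) = 3.7×10⁻¹⁰ mol L⁻¹
The smaller threshold [CrO₄²⁻] is reached first, so Ag₂CrO₄ precipitates first.

Ag₂CrO₄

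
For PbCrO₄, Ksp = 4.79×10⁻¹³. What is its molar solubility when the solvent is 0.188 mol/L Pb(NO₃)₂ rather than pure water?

2.55×10⁻¹² M

PbCrO₄(s) ⇌ Pb²⁺(aq) + CrO₄²⁻(aq)
Pb²⁺ is already present at 0.188 mol/L. If s mol/L of PbCrO₄ dissolves, [CrO₄²⁻] = s while [Pb²⁺] ≈ 0.188 mol/L.
Ksp = [Pb²⁺][CrO₄²⁻] = (0.188)s
s = 4.79×10⁻¹³ / (0.188) = 2.55×10⁻¹²
s = 2.55×10⁻¹² mol/L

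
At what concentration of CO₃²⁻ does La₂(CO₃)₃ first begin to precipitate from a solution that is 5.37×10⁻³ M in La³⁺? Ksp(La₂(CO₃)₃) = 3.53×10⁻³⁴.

Precipitation of each salt begins when its ion product equals Ksp.
La₂(CO₃)₃(s) ⇌ 2 La³⁺(aq) + 3 CO₃²⁻(aq)
Ksp = [La³⁺]^2[CO₃²⁻]^3 = [CO₃²⁻]^3(5.37×10⁻³)^2
[CO₃²⁻]^3 = 3.53×10⁻³⁴ / (5.37×10⁻³)^2 = 1.22×10⁻²⁹
[CO₃²⁻] = 2.30×10⁻¹⁰ M

2.30×10⁻¹⁰ M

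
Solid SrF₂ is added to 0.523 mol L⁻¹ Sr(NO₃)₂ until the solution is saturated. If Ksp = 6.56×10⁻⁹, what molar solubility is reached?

SrF₂(s) ⇌ Sr²⁺(aq) + 2 F⁻(aq)
The solution already contains Sr²⁺ at 0.523 mol L⁻¹. Let s be the molar solubility of SrF₂.
[Sr²⁺] ≈ 0.523 mol L⁻¹ (common ion dominates); [F⁻] = 2s.
Ksp = [Sr²⁺][F⁻]^2 = (0.523)(2s)^2
(2s)^2 = 6.56×10⁻⁹ / (0.523) = 1.25×10⁻⁸
s = 5.60×10⁻⁵ mol L⁻¹

5.60×10⁻⁵ M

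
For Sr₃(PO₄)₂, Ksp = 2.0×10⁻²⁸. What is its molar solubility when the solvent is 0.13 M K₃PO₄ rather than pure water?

7.6×10⁻¹⁰ M

Sr₃(PO₄)₂(s) ⇌ 3 Sr²⁺(aq) + 2 PO₄³⁻(aq)
Let s be the solubility of Sr₃(PO₄)₂ here. The common ion gives [PO₄³⁻] ≈ 0.13 M, and [Sr²⁺] = 3s.
Ksp = [Sr²⁺]^3[PO₄³⁻]^2 = (3s)^3(0.13)^2
(3s)^3 = 2.0×10⁻²⁸ / (0.13)^2 = 1.2×10⁻²⁶
s = 7.6×10⁻¹⁰ M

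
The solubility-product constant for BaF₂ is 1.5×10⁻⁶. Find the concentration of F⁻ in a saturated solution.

1.4×10⁻² M

BaF₂(s) ⇌ Ba²⁺(aq) + 2 F⁻(aq)
With molar solubility s: [Ba²⁺] = s, [F⁻] = 2s.
Ksp = [Ba²⁺][F⁻]^2 = s · (2s)^2 = 4s^3 = 1.5×10⁻⁶
s = 7.2×10⁻³ mol/L
[F⁻] = 2s = 1.4×10⁻² mol/L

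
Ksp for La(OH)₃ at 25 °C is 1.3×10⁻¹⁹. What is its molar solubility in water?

8.3×10⁻⁶ M

La(OH)₃(s) ⇌ La³⁺(aq) + 3 OH⁻(aq)
Call the molar solubility s, so that [La³⁺] = s and [OH⁻] = 3s.
Ksp = [La³⁺][OH⁻]^3 = s · (3s)^3 = 27s^4
27s^4 = 1.3×10⁻¹⁹  ⇒  s^4 = 4.8×10⁻²¹
s = 8.3×10⁻⁶ mol L⁻¹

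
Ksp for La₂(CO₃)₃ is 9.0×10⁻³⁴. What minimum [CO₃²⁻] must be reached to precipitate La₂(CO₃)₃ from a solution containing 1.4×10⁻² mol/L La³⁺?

1.7×10⁻¹⁰ M

Precipitation begins when Q = Ksp.
La₂(CO₃)₃(s) ⇌ 2 La³⁺(aq) + 3 CO₃²⁻(aq)
Ksp = [La³⁺]^2[CO₃²⁻]^3 = [CO₃²⁻]^3(1.4×10⁻²)^2
[CO₃²⁻]^3 = 9.0×10⁻³⁴ / (1.4×10⁻²)^2 = 4.6×10⁻³⁰
[CO₃²⁻] = 1.7×10⁻¹⁰ mol/L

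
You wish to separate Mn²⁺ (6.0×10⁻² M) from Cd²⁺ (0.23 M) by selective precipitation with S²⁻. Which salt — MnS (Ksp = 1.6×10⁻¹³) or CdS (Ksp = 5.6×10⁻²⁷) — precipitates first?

CdS

A salt starts to precipitate once the ion product Q reaches its Ksp.
For MnS: [S²⁻] = (Ksp/[Mn²⁺]) = 2.7×10⁻¹² M
For CdS: [S²⁻] = (Ksp/[Cd²⁺]) = 2.4×10⁻²⁶ M
Since CdS needs less S²⁻ to reach saturation, it precipitates first.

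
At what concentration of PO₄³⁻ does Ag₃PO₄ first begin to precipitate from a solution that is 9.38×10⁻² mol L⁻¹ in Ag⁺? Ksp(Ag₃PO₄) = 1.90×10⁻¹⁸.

2.30×10⁻¹⁵ M

A salt starts to precipitate once the ion product Q reaches its Ksp.
Ag₃PO₄(s) ⇌ 3 Ag⁺(aq) + PO₄³⁻(aq)
Ksp = [Ag⁺]^3[PO₄³⁻] = [PO₄³⁻](9.38×10⁻²)^3
[PO₄³⁻] = 1.90×10⁻¹⁸ / (9.38×10⁻²)^3 = 2.30×10⁻¹⁵
[PO₄³⁻] = 2.30×10⁻¹⁵ mol L⁻¹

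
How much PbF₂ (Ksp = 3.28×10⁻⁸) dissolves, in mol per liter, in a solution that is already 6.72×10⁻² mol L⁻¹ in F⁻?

7.26×10⁻⁶ M

PbF₂(s) ⇌ Pb²⁺(aq) + 2 F⁻(aq)
With F⁻ already at 6.72×10⁻² mol L⁻¹ and s small, take [F⁻] ≈ 6.72×10⁻² mol L⁻¹ and [Pb²⁺] = s.
Ksp = [Pb²⁺][F⁻]^2 = s(6.72×10⁻²)^2
s = 3.28×10⁻⁸ / (6.72×10⁻²)^2 = 7.26×10⁻⁶
s = 7.26×10⁻⁶ mol L⁻¹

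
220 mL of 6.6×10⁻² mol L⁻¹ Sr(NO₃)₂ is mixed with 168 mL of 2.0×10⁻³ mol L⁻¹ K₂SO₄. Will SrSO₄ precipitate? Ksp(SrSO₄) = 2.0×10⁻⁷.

Yes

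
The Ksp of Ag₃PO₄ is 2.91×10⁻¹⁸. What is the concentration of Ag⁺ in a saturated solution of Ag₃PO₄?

Ag₃PO₄(s) ⇌ 3 Ag⁺(aq) + PO₄³⁻(aq)
For each mole of Ag₃PO₄ that dissolves per liter, [Ag⁺] = 3s and [PO₄³⁻] = s; let s denote this solubility.
Ksp = [Ag⁺]^3[PO₄³⁻] = (3s)^3 · s = 27s^4 = 2.91×10⁻¹⁸
s = 1.81×10⁻⁵ mol/L
[Ag⁺] = 3s = 5.44×10⁻⁵ mol/L

5.44×10⁻⁵ M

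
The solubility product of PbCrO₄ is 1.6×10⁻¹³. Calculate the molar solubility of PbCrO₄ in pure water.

4.0×10⁻⁷ M

PbCrO₄(s) ⇌ Pb²⁺(aq) + CrO₄²⁻(aq)
Let s be the molar solubility. Then [Pb²⁺] = s and [CrO₄²⁻] = s.
Ksp = [Pb²⁺][CrO₄²⁻] = s · s = s^2
s^2 = 1.6×10⁻¹³
s = (1.6×10⁻¹³)^(1/2) = 4.0×10⁻⁷ mol/L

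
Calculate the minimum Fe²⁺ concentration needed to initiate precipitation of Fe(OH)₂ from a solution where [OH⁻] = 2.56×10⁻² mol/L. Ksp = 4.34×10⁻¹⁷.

6.62×10⁻¹⁴ M

Each salt precipitates once Q = Ksp for that salt.
Fe(OH)₂(s) ⇌ Fe²⁺(aq) + 2 OH⁻(aq)
Ksp = [Fe²⁺][OH⁻]^2 = [Fe²⁺](2.56×10⁻²)^2
[Fe²⁺] = 4.34×10⁻¹⁷ / (2.56×10⁻²)^2 = 6.62×10⁻¹⁴
[Fe²⁺] = 6.62×10⁻¹⁴ mol/L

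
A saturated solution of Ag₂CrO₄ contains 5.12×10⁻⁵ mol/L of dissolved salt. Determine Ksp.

Ag₂CrO₄(s) ⇌ 2 Ag⁺(aq) + CrO₄²⁻(aq)
For each mole of Ag₂CrO₄ that dissolves per liter, [Ag⁺] = 2s and [CrO₄²⁻] = s; let s denote this solubility.
Ksp = [Ag⁺]^2[CrO₄²⁻] = (2s)^2 · s = 4s^3
Ksp = 4 × (5.12×10⁻⁵)^3 = 5.37×10⁻¹³

Ksp = 5.37×10⁻¹³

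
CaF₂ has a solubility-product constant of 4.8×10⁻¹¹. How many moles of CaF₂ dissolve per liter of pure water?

2.3×10⁻⁴ M

CaF₂(s) ⇌ Ca²⁺(aq) + 2 F⁻(aq)
Call the molar solubility s, so that [Ca²⁺] = s and [F⁻] = 2s.
Ksp = [Ca²⁺][F⁻]^2 = s · (2s)^2 = 4s^3
4s^3 = 4.8×10⁻¹¹  ⇒  s^3 = 1.2×10⁻¹¹
s = 2.3×10⁻⁴ M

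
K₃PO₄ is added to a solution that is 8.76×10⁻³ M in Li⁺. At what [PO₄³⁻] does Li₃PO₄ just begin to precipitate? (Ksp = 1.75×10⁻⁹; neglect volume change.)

2.60×10⁻³ M

Precipitation begins when Q = Ksp.
Li₃PO₄(s) ⇌ 3 Li⁺(aq) + PO₄³⁻(aq)
Ksp = [Li⁺]^3[PO₄³⁻] = [PO₄³⁻](8.76×10⁻³)^3
[PO₄³⁻] = 1.75×10⁻⁹ / (8.76×10⁻³)^3 = 2.60×10⁻³
[PO₄³⁻] = 2.60×10⁻³ M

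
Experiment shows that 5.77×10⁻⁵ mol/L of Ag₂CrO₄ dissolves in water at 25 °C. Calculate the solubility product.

Ag₂CrO₄(s) ⇌ 2 Ag⁺(aq) + CrO₄²⁻(aq)
With molar solubility s: [Ag⁺] = 2s, [CrO₄²⁻] = s.
Ksp = [Ag⁺]^2[CrO₄²⁻] = (2s)^2 · s = 4s^3
Ksp = 4 × (5.77×10⁻⁵)^3 = 7.68×10⁻¹³

Ksp = 7.68×10⁻¹³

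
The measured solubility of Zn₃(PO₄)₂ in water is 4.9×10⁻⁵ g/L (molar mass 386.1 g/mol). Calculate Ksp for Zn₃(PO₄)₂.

Convert to molarity: s = 4.9×10⁻⁵ / 386.1 = 1.269×10⁻⁷ mol/L
Zn₃(PO₄)₂(s) ⇌ 3 Zn²⁺(aq) + 2 PO₄³⁻(aq)
With molar solubility s: [Zn²⁺] = 3s, [PO₄³⁻] = 2s.
Ksp = [Zn²⁺]^3[PO₄³⁻]^2 = (3s)^3 · (2s)^2 = 108s^5
Ksp = 108 × (1.269×10⁻⁷)^5 = 3.6×10⁻³³

Ksp = 3.6×10⁻³³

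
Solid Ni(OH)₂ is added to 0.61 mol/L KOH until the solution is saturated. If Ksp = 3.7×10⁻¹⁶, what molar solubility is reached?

9.9×10⁻¹⁶ M

Ni(OH)₂(s) ⇌ Ni²⁺(aq) + 2 OH⁻(aq)
With OH⁻ already at 0.61 mol/L and s small, take [OH⁻] ≈ 0.61 mol/L and [Ni²⁺] = s.
Ksp = [Ni²⁺][OH⁻]^2 = s(0.61)^2
s = 3.7×10⁻¹⁶ / (0.61)^2 = 9.9×10⁻¹⁶
s = 9.9×10⁻¹⁶ mol/L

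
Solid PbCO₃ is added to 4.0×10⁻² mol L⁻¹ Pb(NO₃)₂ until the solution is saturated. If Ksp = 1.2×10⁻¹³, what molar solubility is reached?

PbCO₃(s) ⇌ Pb²⁺(aq) + CO₃²⁻(aq)
The solution already contains Pb²⁺ at 4.0×10⁻² mol L⁻¹. Let s be the molar solubility of PbCO₃.
[Pb²⁺] ≈ 4.0×10⁻² mol L⁻¹ (common ion dominates); [CO₃²⁻] = s.
Ksp = [Pb²⁺][CO₃²⁻] = (4.0×10⁻²)s
s = 1.2×10⁻¹³ / (4.0×10⁻²) = 3.0×10⁻¹²
s = 3.0×10⁻¹² mol L⁻¹

3.0×10⁻¹² M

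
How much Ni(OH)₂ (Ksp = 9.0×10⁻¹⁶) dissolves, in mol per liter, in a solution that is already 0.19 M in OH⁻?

2.5×10⁻¹⁴ M

Ni(OH)₂(s) ⇌ Ni²⁺(aq) + 2 OH⁻(aq)
With OH⁻ already at 0.19 M and s small, take [OH⁻] ≈ 0.19 M and [Ni²⁺] = s.
Ksp = [Ni²⁺][OH⁻]^2 = s(0.19)^2
s = 9.0×10⁻¹⁶ / (0.19)^2 = 2.5×10⁻¹⁴
s = 2.5×10⁻¹⁴ M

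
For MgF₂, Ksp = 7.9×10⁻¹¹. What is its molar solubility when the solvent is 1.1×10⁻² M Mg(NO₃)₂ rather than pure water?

4.2×10⁻⁵ M

MgF₂(s) ⇌ Mg²⁺(aq) + 2 F⁻(aq)
Mg²⁺ is already present at 1.1×10⁻² M. If s mol/L of MgF₂ dissolves, [F⁻] = 2s while [Mg²⁺] ≈ 1.1×10⁻² M.
Ksp = [Mg²⁺][F⁻]^2 = (1.1×10⁻²)(2s)^2
(2s)^2 = 7.9×10⁻¹¹ / (1.1×10⁻²) = 7.2×10⁻⁹
s = 4.2×10⁻⁵ M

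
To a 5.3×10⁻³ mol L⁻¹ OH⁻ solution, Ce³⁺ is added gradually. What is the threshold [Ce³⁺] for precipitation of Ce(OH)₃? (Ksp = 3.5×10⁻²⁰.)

2.4×10⁻¹³ M

Precipitation begins when Q = Ksp.
Ce(OH)₃(s) ⇌ Ce³⁺(aq) + 3 OH⁻(aq)
Ksp = [Ce³⁺][OH⁻]^3 = [Ce³⁺](5.3×10⁻³)^3
[Ce³⁺] = 3.5×10⁻²⁰ / (5.3×10⁻³)^3 = 2.4×10⁻¹³
[Ce³⁺] = 2.4×10⁻¹³ mol L⁻¹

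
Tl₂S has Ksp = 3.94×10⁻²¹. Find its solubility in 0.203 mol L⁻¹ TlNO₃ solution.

9.56×10⁻²⁰ M

Tl₂S(s) ⇌ 2 Tl⁺(aq) + S²⁻(aq)
The solution already contains Tl⁺ at 0.203 mol L⁻¹. Let s be the molar solubility of Tl₂S.
[Tl⁺] ≈ 0.203 mol L⁻¹ (common ion dominates); [S²⁻] = s.
Ksp = [Tl⁺]^2[S²⁻] = (0.203)^2s
s = 3.94×10⁻²¹ / (0.203)^2 = 9.56×10⁻²⁰
s = 9.56×10⁻²⁰ mol L⁻¹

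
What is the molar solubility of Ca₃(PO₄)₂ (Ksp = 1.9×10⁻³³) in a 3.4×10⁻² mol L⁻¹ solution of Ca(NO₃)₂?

3.5×10⁻¹⁵ M

Ca₃(PO₄)₂(s) ⇌ 3 Ca²⁺(aq) + 2 PO₄³⁻(aq)
Let s be the solubility of Ca₃(PO₄)₂ here. The common ion gives [Ca²⁺] ≈ 3.4×10⁻² mol L⁻¹, and [PO₄³⁻] = 2s.
Ksp = [Ca²⁺]^3[PO₄³⁻]^2 = (3.4×10⁻²)^3(2s)^2
(2s)^2 = 1.9×10⁻³³ / (3.4×10⁻²)^3 = 4.8×10⁻²⁹
s = 3.5×10⁻¹⁵ mol L⁻¹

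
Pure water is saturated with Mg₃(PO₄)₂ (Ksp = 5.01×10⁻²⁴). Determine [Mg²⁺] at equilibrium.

Mg₃(PO₄)₂(s) ⇌ 3 Mg²⁺(aq) + 2 PO₄³⁻(aq)
For each mole of Mg₃(PO₄)₂ that dissolves per liter, [Mg²⁺] = 3s and [PO₄³⁻] = 2s; let s denote this solubility.
Ksp = [Mg²⁺]^3[PO₄³⁻]^2 = (3s)^3 · (2s)^2 = 108s^5 = 5.01×10⁻²⁴
s = 8.58×10⁻⁶ M
[Mg²⁺] = 3s = 2.57×10⁻⁵ M

2.57×10⁻⁵ M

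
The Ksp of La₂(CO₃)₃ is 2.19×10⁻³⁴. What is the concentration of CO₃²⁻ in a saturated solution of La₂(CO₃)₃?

2.18×10⁻⁷ M

La₂(CO₃)₃(s) ⇌ 2 La³⁺(aq) + 3 CO₃²⁻(aq)
Let s be the molar solubility. Then [La³⁺] = 2s and [CO₃²⁻] = 3s.
Ksp = [La³⁺]^2[CO₃²⁻]^3 = (2s)^2 · (3s)^3 = 108s^5 = 2.19×10⁻³⁴
s = 7.27×10⁻⁸ M
[CO₃²⁻] = 3s = 2.18×10⁻⁷ M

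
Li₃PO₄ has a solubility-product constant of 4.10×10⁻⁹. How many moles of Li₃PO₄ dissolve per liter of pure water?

Li₃PO₄(s) ⇌ 3 Li⁺(aq) + PO₄³⁻(aq)
If s mol/L of Li₃PO₄ dissolves, [Li⁺] = 3s and [PO₄³⁻] = s.
Ksp = [Li⁺]^3[PO₄³⁻] = (3s)^3 · s = 27s^4
27s^4 = 4.10×10⁻⁹  ⇒  s^4 = 1.52×10⁻¹⁰
s = 3.51×10⁻³ mol/L

3.51×10⁻³ M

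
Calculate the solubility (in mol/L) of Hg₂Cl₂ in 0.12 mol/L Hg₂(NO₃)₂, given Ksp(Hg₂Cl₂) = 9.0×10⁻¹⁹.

Hg₂Cl₂(s) ⇌ Hg₂²⁺(aq) + 2 Cl⁻(aq)
The solution already contains Hg₂²⁺ at 0.12 mol/L. Let s be the molar solubility of Hg₂Cl₂.
[Hg₂²⁺] ≈ 0.12 mol/L (common ion dominates); [Cl⁻] = 2s.
Ksp = [Hg₂²⁺][Cl⁻]^2 = (0.12)(2s)^2
(2s)^2 = 9.0×10⁻¹⁹ / (0.12) = 7.5×10⁻¹⁸
s = 1.4×10⁻⁹ mol/L

1.4×10⁻⁹ M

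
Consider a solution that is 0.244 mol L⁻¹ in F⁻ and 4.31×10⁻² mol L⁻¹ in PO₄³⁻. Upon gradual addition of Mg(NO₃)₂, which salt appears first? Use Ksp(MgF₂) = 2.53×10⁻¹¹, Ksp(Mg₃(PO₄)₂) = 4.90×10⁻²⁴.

The threshold for precipitation is Q = Ksp.
For MgF₂: [Mg²⁺] = (Ksp/[F⁻]^2) = 4.25×10⁻¹⁰ mol L⁻¹
For Mg₃(PO₄)₂: [Mg²⁺] = (Ksp/[PO₄³⁻]^2)^(1/3) = 1.38×10⁻⁷ mol L⁻¹
MgF₂ requires the lower [Mg²⁺], so it precipitates first.

MgF₂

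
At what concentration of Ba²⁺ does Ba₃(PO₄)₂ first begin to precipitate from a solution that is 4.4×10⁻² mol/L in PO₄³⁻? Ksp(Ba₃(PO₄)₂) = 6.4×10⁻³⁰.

1.5×10⁻⁹ M

Precipitation begins when Q = Ksp.
Ba₃(PO₄)₂(s) ⇌ 3 Ba²⁺(aq) + 2 PO₄³⁻(aq)
Ksp = [Ba²⁺]^3[PO₄³⁻]^2 = [Ba²⁺]^3(4.4×10⁻²)^2
[Ba²⁺]^3 = 6.4×10⁻³⁰ / (4.4×10⁻²)^2 = 3.3×10⁻²⁷
[Ba²⁺] = 1.5×10⁻⁹ mol/L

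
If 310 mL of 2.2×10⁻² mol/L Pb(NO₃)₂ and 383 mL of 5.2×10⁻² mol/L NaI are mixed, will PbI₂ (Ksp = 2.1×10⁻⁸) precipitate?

The combined volume is 693 mL.
[Pb²⁺] = (2.2×10⁻²)(310)/693 = 9.8×10⁻³ mol/L
[I⁻] = (5.2×10⁻²)(383)/693 = 2.9×10⁻² mol/L
Q = [Pb²⁺][I⁻]^2 = 8.1×10⁻⁶
Because Q > Ksp (8.1×10⁻⁶ vs 2.1×10⁻⁸), a precipitate of PbI₂ forms.

Yes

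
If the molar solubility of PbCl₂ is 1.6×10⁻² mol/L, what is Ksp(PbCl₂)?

PbCl₂(s) ⇌ Pb²⁺(aq) + 2 Cl⁻(aq)
If s mol/L of PbCl₂ dissolves, [Pb²⁺] = s and [Cl⁻] = 2s.
Ksp = [Pb²⁺][Cl⁻]^2 = s · (2s)^2 = 4s^3
Ksp = 4 × (1.6×10⁻²)^3 = 1.6×10⁻⁵

Ksp = 1.6×10⁻⁵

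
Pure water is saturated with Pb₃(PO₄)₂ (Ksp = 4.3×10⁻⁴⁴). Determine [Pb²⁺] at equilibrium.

Pb₃(PO₄)₂(s) ⇌ 3 Pb²⁺(aq) + 2 PO₄³⁻(aq)
For each mole of Pb₃(PO₄)₂ that dissolves per liter, [Pb²⁺] = 3s and [PO₄³⁻] = 2s; let s denote this solubility.
Ksp = [Pb²⁺]^3[PO₄³⁻]^2 = (3s)^3 · (2s)^2 = 108s^5 = 4.3×10⁻⁴⁴
s = 8.3×10⁻¹⁰ mol/L
[Pb²⁺] = 3s = 2.5×10⁻⁹ mol/L

2.5×10⁻⁹ M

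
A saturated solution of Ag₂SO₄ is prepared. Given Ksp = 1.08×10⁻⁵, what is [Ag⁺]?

Ag₂SO₄(s) ⇌ 2 Ag⁺(aq) + SO₄²⁻(aq)
If s mol/L of Ag₂SO₄ dissolves, [Ag⁺] = 2s and [SO₄²⁻] = s.
Ksp = [Ag⁺]^2[SO₄²⁻] = (2s)^2 · s = 4s^3 = 1.08×10⁻⁵
s = 1.39×10⁻² mol/L
[Ag⁺] = 2s = 2.78×10⁻² mol/L

2.78×10⁻² M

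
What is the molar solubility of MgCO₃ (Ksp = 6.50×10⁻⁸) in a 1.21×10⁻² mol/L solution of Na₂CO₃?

MgCO₃(s) ⇌ Mg²⁺(aq) + CO₃²⁻(aq)
With CO₃²⁻ already at 1.21×10⁻² mol/L and s small, take [CO₃²⁻] ≈ 1.21×10⁻² mol/L and [Mg²⁺] = s.
Ksp = [Mg²⁺][CO₃²⁻] = s(1.21×10⁻²)
s = 6.50×10⁻⁸ / (1.21×10⁻²) = 5.37×10⁻⁶
s = 5.37×10⁻⁶ mol/L

5.37×10⁻⁶ M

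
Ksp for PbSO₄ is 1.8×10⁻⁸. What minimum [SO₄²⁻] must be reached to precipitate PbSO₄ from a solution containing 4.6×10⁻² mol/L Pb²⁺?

3.9×10⁻⁷ M

Each salt precipitates once Q = Ksp for that salt.
PbSO₄(s) ⇌ Pb²⁺(aq) + SO₄²⁻(aq)
Ksp = [Pb²⁺][SO₄²⁻] = [SO₄²⁻](4.6×10⁻²)
[SO₄²⁻] = 1.8×10⁻⁸ / (4.6×10⁻²) = 3.9×10⁻⁷
[SO₄²⁻] = 3.9×10⁻⁷ mol/L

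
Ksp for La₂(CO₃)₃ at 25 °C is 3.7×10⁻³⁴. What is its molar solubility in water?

8.1×10⁻⁸ M

La₂(CO₃)₃(s) ⇌ 2 La³⁺(aq) + 3 CO₃²⁻(aq)
With molar solubility s: [La³⁺] = 2s, [CO₃²⁻] = 3s.
Ksp = [La³⁺]^2[CO₃²⁻]^3 = (2s)^2 · (3s)^3 = 108s^5
108s^5 = 3.7×10⁻³⁴  ⇒  s^5 = 3.4×10⁻³⁶
s = (3.4×10⁻³⁶)^(1/5) = 8.1×10⁻⁸ M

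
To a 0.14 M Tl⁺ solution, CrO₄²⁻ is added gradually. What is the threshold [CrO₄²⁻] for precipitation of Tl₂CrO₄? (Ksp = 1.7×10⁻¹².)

8.7×10⁻¹¹ M

Precipitation of each salt begins when its ion product equals Ksp.
Tl₂CrO₄(s) ⇌ 2 Tl⁺(aq) + CrO₄²⁻(aq)
Ksp = [Tl⁺]^2[CrO₄²⁻] = [CrO₄²⁻](0.14)^2
[CrO₄²⁻] = 1.7×10⁻¹² / (0.14)^2 = 8.7×10⁻¹¹
[CrO₄²⁻] = 8.7×10⁻¹¹ M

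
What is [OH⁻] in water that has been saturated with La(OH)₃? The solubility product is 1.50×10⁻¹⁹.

2.59×10⁻⁵ M

La(OH)₃(s) ⇌ La³⁺(aq) + 3 OH⁻(aq)
If s mol/L of La(OH)₃ dissolves, [La³⁺] = s and [OH⁻] = 3s.
Ksp = [La³⁺][OH⁻]^3 = s · (3s)^3 = 27s^4 = 1.50×10⁻¹⁹
s = 8.63×10⁻⁶ mol/L
[OH⁻] = 3s = 2.59×10⁻⁵ mol/L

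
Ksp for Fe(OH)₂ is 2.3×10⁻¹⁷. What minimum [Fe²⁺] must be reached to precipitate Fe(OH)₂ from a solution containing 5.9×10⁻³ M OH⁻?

A salt starts to precipitate once the ion product Q reaches its Ksp.
Fe(OH)₂(s) ⇌ Fe²⁺(aq) + 2 OH⁻(aq)
Ksp = [Fe²⁺][OH⁻]^2 = [Fe²⁺](5.9×10⁻³)^2
[Fe²⁺] = 2.3×10⁻¹⁷ / (5.9×10⁻³)^2 = 6.6×10⁻¹³
[Fe²⁺] = 6.6×10⁻¹³ M

6.6×10⁻¹³ M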